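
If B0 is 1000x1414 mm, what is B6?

B1: ⌊1414/2⌋ × 1000 = 707 × 1000 mm
B2: ⌊1000/2⌋ × 707 = 500 × 707 mm
B3: ⌊707/2⌋ × 500 = 353 × 500 mm
B4: ⌊500/2⌋ × 353 = 250 × 353 mm
B5: ⌊353/2⌋ × 250 = 176 × 250 mm
B6: ⌊250/2⌋ × 176 = 125 × 176 mm

125 × 176 mm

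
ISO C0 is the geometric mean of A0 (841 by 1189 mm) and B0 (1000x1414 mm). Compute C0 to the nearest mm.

917 × 1297 mm

Short: √(841 · 1000) = √841000 ≈ 917.1 mm.
Long: √(1189 · 1414) = √1681246 ≈ 1296.6 mm.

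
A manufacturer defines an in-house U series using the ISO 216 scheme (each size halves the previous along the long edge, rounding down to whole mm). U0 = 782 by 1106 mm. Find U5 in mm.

U1: ⌊1106/2⌋ × 782 = 553 × 782 mm
U2: ⌊782/2⌋ × 553 = 391 × 553 mm
U3: ⌊553/2⌋ × 391 = 276 × 391 mm
U4: ⌊391/2⌋ × 276 = 195 × 276 mm
U5: ⌊276/2⌋ × 195 = 138 × 195 mm

138 × 195 mm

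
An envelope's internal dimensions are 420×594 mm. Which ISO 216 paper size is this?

Aspect ratio 594/420 ≈ 1.414 — close to the ISO √2 ≈ 1.414.
In the A-series (A0 area = 1 m²): A2 = 420 × 594 mm.

A2 (420 × 594 mm)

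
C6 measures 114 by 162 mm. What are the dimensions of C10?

C7: ⌊162/2⌋ × 114 = 81 × 114 mm
C8: ⌊114/2⌋ × 81 = 57 × 81 mm
C9: ⌊81/2⌋ × 57 = 40 × 57 mm
C10: ⌊57/2⌋ × 40 = 28 × 40 mm

28 × 40 mm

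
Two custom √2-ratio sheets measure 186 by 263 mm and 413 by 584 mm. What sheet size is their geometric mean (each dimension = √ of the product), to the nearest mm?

277 × 392 mm

Short side: √(186 · 413) = √76818 ≈ 277.2 → 277 mm
Long side: √(263 · 584) = √153592 ≈ 391.9 → 392 mm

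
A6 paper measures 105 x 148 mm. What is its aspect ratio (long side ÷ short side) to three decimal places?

148 / 105 = 1.410
ISO 216 targets √2 ≈ 1.414; the -0.005 deviation is from mm rounding.

1.410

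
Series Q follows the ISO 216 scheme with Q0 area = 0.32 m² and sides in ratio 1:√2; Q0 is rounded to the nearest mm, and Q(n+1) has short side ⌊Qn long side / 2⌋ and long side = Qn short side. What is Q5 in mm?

Let Q0's short side be w mm. w · w√2 = 0.32 m² = 320,000 mm², so w ≈ 475.7 mm and w√2 ≈ 672.7 mm → Q0 = 476 × 673 mm.
Q1: ⌊673/2⌋ × 476 = 336 × 476 mm
Q2: ⌊476/2⌋ × 336 = 238 × 336 mm
Q3: ⌊336/2⌋ × 238 = 168 × 238 mm
Q4: ⌊238/2⌋ × 168 = 119 × 168 mm
Q5: ⌊168/2⌋ × 119 = 84 × 119 mm

84 × 119 mm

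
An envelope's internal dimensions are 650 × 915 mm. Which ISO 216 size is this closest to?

Aspect ratio 915/650 ≈ 1.408 — close to the ISO √2 ≈ 1.414.
In the C-series (envelope sizes, between A and B): C1 = 648 × 917 mm.
Off by 4 mm total — nearest standard size.

C1 (648 × 917 mm)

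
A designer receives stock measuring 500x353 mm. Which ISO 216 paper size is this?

B3 (353 × 500 mm)

Aspect ratio 500/353 ≈ 1.416 — close to the ISO √2 ≈ 1.414.
In the B-series (B0 = 1000 × 1414 mm): B3 = 353 × 500 mm.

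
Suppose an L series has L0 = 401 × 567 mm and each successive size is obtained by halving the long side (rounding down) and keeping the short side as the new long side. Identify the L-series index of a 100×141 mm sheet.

L0: 401 × 567 mm
L1: 283 × 401 mm
L2: 200 × 283 mm
L3: 141 × 200 mm
L4: 100 × 141 mm
L5: 70 × 100 mm
→ matches L4.

L4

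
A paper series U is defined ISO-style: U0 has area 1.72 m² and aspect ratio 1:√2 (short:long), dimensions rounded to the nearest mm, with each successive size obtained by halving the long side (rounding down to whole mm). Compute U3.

390 × 551 mm

Let U0's short side be w mm. w · w√2 = 1.72 m² = 1,720,000 mm², so w ≈ 1102.8 mm and w√2 ≈ 1559.6 mm → U0 = 1103 × 1560 mm.
U1: ⌊1560/2⌋ × 1103 = 780 × 1103 mm
U2: ⌊1103/2⌋ × 780 = 551 × 780 mm
U3: ⌊780/2⌋ × 551 = 390 × 551 mm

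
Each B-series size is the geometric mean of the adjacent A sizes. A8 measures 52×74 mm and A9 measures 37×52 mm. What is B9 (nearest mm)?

44 × 62 mm

Short side: √(52 · 37) = √1924 ≈ 43.9 → 44 mm
Long side: √(74 · 52) = √3848 ≈ 62.0 → 62 mm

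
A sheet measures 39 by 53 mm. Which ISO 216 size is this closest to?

Aspect ratio 53/39 ≈ 1.359 (ISO target is √2 ≈ 1.414).
In the A-series (A0 area = 1 m²): A9 = 37 × 52 mm.
Off by 3 mm total — nearest standard size.

A9 (37 × 52 mm)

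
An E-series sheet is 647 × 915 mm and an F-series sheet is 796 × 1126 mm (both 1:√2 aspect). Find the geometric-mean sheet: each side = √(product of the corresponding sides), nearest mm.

718 × 1015 mm

Short side: √(647 · 796) = √515012 ≈ 717.6 → 718 mm
Long side: √(915 · 1126) = √1030290 ≈ 1015.0 → 1015 mm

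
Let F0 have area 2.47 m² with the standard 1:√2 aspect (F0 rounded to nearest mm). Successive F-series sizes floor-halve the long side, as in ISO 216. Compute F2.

Let F0's short side be w mm. w · w√2 = 2.47 m² = 2,470,000 mm², so w ≈ 1321.6 mm and w√2 ≈ 1869.0 mm → F0 = 1322 × 1869 mm.
F1: ⌊1869/2⌋ × 1322 = 934 × 1322 mm
F2: ⌊1322/2⌋ × 934 = 661 × 934 mm

661 × 934 mm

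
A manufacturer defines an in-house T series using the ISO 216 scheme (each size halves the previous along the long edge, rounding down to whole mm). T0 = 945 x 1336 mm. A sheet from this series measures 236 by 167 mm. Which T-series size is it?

T5

T0: 945 × 1336 mm
T1: 668 × 945 mm
T2: 472 × 668 mm
T3: 334 × 472 mm
T4: 236 × 334 mm
T5: 167 × 236 mm
T6: 118 × 167 mm
→ matches T5.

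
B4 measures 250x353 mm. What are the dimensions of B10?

31 × 44 mm

B5: ⌊353/2⌋ × 250 = 176 × 250 mm
B6: ⌊250/2⌋ × 176 = 125 × 176 mm
B7: ⌊176/2⌋ × 125 = 88 × 125 mm
B8: ⌊125/2⌋ × 88 = 62 × 88 mm
B9: ⌊88/2⌋ × 62 = 44 × 62 mm
B10: ⌊62/2⌋ × 44 = 31 × 44 mm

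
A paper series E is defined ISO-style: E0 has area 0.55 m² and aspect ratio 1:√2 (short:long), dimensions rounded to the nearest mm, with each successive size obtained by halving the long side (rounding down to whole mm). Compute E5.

110 × 156 mm

Let E0's short side be w mm. w · w√2 = 0.55 m² = 550,000 mm², so w ≈ 623.6 mm and w√2 ≈ 881.9 mm → E0 = 624 × 882 mm.
E1: ⌊882/2⌋ × 624 = 441 × 624 mm
E2: ⌊624/2⌋ × 441 = 312 × 441 mm
E3: ⌊441/2⌋ × 312 = 220 × 312 mm
E4: ⌊312/2⌋ × 220 = 156 × 220 mm
E5: ⌊220/2⌋ × 156 = 110 × 156 mm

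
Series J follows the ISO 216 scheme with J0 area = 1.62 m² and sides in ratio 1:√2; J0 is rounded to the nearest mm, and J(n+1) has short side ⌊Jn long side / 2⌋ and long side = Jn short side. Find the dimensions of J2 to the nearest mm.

Let J0's short side be w mm. w · w√2 = 1.62 m² = 1,620,000 mm², so w ≈ 1070.3 mm and w√2 ≈ 1513.6 mm → J0 = 1070 × 1514 mm.
J1: ⌊1514/2⌋ × 1070 = 757 × 1070 mm
J2: ⌊1070/2⌋ × 757 = 535 × 757 mm

535 × 757 mm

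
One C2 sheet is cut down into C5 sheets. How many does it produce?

Each ISO step halves the sheet: 1 × C2 → 2 × C3 → 4 × C4 → 8 × C5
From C2 to C5 is 3 halving steps: 2^3 = 8.

8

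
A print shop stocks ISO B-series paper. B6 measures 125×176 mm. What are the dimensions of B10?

31 × 44 mm

B7: ⌊176/2⌋ × 125 = 88 × 125 mm
B8: ⌊125/2⌋ × 88 = 62 × 88 mm
B9: ⌊88/2⌋ × 62 = 44 × 62 mm
B10: ⌊62/2⌋ × 44 = 31 × 44 mm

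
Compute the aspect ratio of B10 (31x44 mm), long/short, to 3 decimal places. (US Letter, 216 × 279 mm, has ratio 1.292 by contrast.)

1.419

44 / 31 = 1.419
ISO 216 targets √2 ≈ 1.414; the +0.005 deviation is from mm rounding.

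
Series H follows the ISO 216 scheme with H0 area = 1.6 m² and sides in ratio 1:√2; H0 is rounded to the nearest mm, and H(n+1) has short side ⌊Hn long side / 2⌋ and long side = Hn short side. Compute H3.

Let H0's short side be w mm. w · w√2 = 1.6 m² = 1,600,000 mm², so w ≈ 1063.7 mm and w√2 ≈ 1504.2 mm → H0 = 1064 × 1504 mm.
H1: ⌊1504/2⌋ × 1064 = 752 × 1064 mm
H2: ⌊1064/2⌋ × 752 = 532 × 752 mm
H3: ⌊752/2⌋ × 532 = 376 × 532 mm

376 × 532 mm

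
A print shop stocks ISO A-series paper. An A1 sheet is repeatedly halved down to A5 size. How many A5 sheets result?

16

A1 = 594 × 841 mm; A5 = 148 × 210 mm.
Each halving step doubles the count; 4 steps from A1 to A5.
2^4 = 16.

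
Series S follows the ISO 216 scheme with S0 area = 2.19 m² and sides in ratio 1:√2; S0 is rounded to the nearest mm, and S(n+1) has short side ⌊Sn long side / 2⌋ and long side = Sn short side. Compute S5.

Let S0's short side be w mm. w · w√2 = 2.19 m² = 2,190,000 mm², so w ≈ 1244.4 mm and w√2 ≈ 1759.9 mm → S0 = 1244 × 1760 mm.
S1: ⌊1760/2⌋ × 1244 = 880 × 1244 mm
S2: ⌊1244/2⌋ × 880 = 622 × 880 mm
S3: ⌊880/2⌋ × 622 = 440 × 622 mm
S4: ⌊622/2⌋ × 440 = 311 × 440 mm
S5: ⌊440/2⌋ × 311 = 220 × 311 mm

220 × 311 mm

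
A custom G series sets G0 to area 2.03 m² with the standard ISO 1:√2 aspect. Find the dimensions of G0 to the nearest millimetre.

Let the short side be w mm. Then w · w√2 = 2.03 m² = 2,030,000 mm².
w² = 2,030,000/√2, so w ≈ 1198.1 mm; long side = w√2 ≈ 1694.4 mm.

1198 × 1694 mm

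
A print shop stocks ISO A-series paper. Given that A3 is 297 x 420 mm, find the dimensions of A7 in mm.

A4: ⌊420/2⌋ × 297 = 210 × 297 mm
A5: ⌊297/2⌋ × 210 = 148 × 210 mm
A6: ⌊210/2⌋ × 148 = 105 × 148 mm
A7: ⌊148/2⌋ × 105 = 74 × 105 mm

74 × 105 mm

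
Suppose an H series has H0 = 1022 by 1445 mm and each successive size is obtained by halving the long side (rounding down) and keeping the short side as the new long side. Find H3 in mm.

361 × 511 mm

H1: ⌊1445/2⌋ × 1022 = 722 × 1022 mm
H2: ⌊1022/2⌋ × 722 = 511 × 722 mm
H3: ⌊722/2⌋ × 511 = 361 × 511 mm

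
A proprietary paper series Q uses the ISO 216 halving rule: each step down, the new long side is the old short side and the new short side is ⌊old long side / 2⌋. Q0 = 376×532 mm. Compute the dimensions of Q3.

133 × 188 mm

Q1: ⌊532/2⌋ × 376 = 266 × 376 mm
Q2: ⌊376/2⌋ × 266 = 188 × 266 mm
Q3: ⌊266/2⌋ × 188 = 133 × 188 mm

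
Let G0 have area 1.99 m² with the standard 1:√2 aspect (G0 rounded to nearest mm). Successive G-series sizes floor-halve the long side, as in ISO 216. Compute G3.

419 × 593 mm

Let G0's short side be w mm. w · w√2 = 1.99 m² = 1,990,000 mm², so w ≈ 1186.2 mm and w√2 ≈ 1677.6 mm → G0 = 1186 × 1678 mm.
G1: ⌊1678/2⌋ × 1186 = 839 × 1186 mm
G2: ⌊1186/2⌋ × 839 = 593 × 839 mm
G3: ⌊839/2⌋ × 593 = 419 × 593 mm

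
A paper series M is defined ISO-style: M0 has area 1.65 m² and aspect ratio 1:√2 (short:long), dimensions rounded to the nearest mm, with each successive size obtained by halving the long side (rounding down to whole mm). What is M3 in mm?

382 × 540 mm

Let M0's short side be w mm. w · w√2 = 1.65 m² = 1,650,000 mm², so w ≈ 1080.2 mm and w√2 ≈ 1527.6 mm → M0 = 1080 × 1528 mm.
M1: ⌊1528/2⌋ × 1080 = 764 × 1080 mm
M2: ⌊1080/2⌋ × 764 = 540 × 764 mm
M3: ⌊764/2⌋ × 540 = 382 × 540 mm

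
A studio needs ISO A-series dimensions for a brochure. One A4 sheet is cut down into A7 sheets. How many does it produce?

8

A4 = 210 × 297 mm; A7 = 74 × 105 mm.
Each halving step doubles the count; 3 steps from A4 to A7.
2^3 = 8.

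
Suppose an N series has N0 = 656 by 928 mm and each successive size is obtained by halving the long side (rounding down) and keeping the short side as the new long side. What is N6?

82 × 116 mm

N1: ⌊928/2⌋ × 656 = 464 × 656 mm
N2: ⌊656/2⌋ × 464 = 328 × 464 mm
N3: ⌊464/2⌋ × 328 = 232 × 328 mm
N4: ⌊328/2⌋ × 232 = 164 × 232 mm
N5: ⌊232/2⌋ × 164 = 116 × 164 mm
N6: ⌊164/2⌋ × 116 = 82 × 116 mm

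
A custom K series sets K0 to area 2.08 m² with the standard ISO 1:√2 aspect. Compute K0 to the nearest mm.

Let the short side be w mm. Then w · w√2 = 2.08 m² = 2,080,000 mm².
w² = 2,080,000/√2, so w ≈ 1212.8 mm; long side = w√2 ≈ 1715.1 mm.

1213 × 1715 mm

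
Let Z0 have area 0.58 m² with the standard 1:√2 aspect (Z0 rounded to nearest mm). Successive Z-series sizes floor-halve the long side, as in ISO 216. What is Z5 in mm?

113 × 160 mm

Let Z0's short side be w mm. w · w√2 = 0.58 m² = 580,000 mm², so w ≈ 640.4 mm and w√2 ≈ 905.7 mm → Z0 = 640 × 906 mm.
Z1: ⌊906/2⌋ × 640 = 453 × 640 mm
Z2: ⌊640/2⌋ × 453 = 320 × 453 mm
Z3: ⌊453/2⌋ × 320 = 226 × 320 mm
Z4: ⌊320/2⌋ × 226 = 160 × 226 mm
Z5: ⌊226/2⌋ × 160 = 113 × 160 mm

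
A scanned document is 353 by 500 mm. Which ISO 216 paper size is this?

B3 (353 × 500 mm)

Aspect ratio 500/353 ≈ 1.416 — close to the ISO √2 ≈ 1.414.
In the B-series (B0 = 1000 × 1414 mm): B3 = 353 × 500 mm.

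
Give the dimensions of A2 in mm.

A0 = 841 × 1189 mm (A0 has area 1 m², aspect 1:√2).
A1: ⌊1189/2⌋ × 841 = 594 × 841 mm
A2: ⌊841/2⌋ × 594 = 420 × 594 mm

420 × 594 mm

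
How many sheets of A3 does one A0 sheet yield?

Each ISO step halves the sheet: 1 × A0 → 2 × A1 → 4 × A2 → 8 × A3
From A0 to A3 is 3 halving steps: 2^3 = 8.

8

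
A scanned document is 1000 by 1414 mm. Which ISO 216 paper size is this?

Aspect ratio 1414/1000 ≈ 1.414 — close to the ISO √2 ≈ 1.414.
In the B-series (B0 = 1000 × 1414 mm): B0 = 1000 × 1414 mm.

B0 (1000 × 1414 mm)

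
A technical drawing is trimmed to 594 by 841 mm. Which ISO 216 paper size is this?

A1 (594 × 841 mm)

Aspect ratio 841/594 ≈ 1.416 — close to the ISO √2 ≈ 1.414.
In the A-series (A0 area = 1 m²): A1 = 594 × 841 mm.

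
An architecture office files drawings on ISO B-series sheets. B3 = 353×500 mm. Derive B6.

B4: ⌊500/2⌋ × 353 = 250 × 353 mm
B5: ⌊353/2⌋ × 250 = 176 × 250 mm
B6: ⌊250/2⌋ × 176 = 125 × 176 mm

125 × 176 mm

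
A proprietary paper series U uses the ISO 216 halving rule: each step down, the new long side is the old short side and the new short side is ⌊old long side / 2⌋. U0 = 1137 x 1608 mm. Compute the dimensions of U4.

284 × 402 mm

U1: ⌊1608/2⌋ × 1137 = 804 × 1137 mm
U2: ⌊1137/2⌋ × 804 = 568 × 804 mm
U3: ⌊804/2⌋ × 568 = 402 × 568 mm
U4: ⌊568/2⌋ × 402 = 284 × 402 mm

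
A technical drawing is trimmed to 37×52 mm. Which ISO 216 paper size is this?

A9 (37 × 52 mm)

Aspect ratio 52/37 ≈ 1.405 — close to the ISO √2 ≈ 1.414.
In the A-series (A0 area = 1 m²): A9 = 37 × 52 mm.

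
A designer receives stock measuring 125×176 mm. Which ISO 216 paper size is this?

Aspect ratio 176/125 ≈ 1.408 — close to the ISO √2 ≈ 1.414.
In the B-series (B0 = 1000 × 1414 mm): B6 = 125 × 176 mm.

B6 (125 × 176 mm)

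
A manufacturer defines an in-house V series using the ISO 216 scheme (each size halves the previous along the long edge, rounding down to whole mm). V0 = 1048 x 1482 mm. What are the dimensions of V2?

524 × 741 mm

V1: ⌊1482/2⌋ × 1048 = 741 × 1048 mm
V2: ⌊1048/2⌋ × 741 = 524 × 741 mm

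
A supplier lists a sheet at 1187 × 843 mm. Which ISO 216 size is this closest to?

A0 (841 × 1189 mm)

Aspect ratio 1187/843 ≈ 1.408 — close to the ISO √2 ≈ 1.414.
In the A-series (A0 area = 1 m²): A0 = 841 × 1189 mm.
Off by 4 mm total — nearest standard size.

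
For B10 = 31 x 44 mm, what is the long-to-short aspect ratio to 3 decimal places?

44 / 31 = 1.419
ISO 216 targets √2 ≈ 1.414; the +0.005 deviation is from mm rounding.

1.419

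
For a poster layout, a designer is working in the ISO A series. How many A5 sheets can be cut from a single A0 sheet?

A0 = 841 × 1189 mm; A5 = 148 × 210 mm.
Each halving step doubles the count; 5 steps from A0 to A5.
2^5 = 32.

32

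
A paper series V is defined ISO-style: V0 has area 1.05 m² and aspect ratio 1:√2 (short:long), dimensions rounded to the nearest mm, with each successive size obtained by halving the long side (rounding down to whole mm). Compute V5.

152 × 215 mm

Let V0's short side be w mm. w · w√2 = 1.05 m² = 1,050,000 mm², so w ≈ 861.7 mm and w√2 ≈ 1218.6 mm → V0 = 862 × 1219 mm.
V1: ⌊1219/2⌋ × 862 = 609 × 862 mm
V2: ⌊862/2⌋ × 609 = 431 × 609 mm
V3: ⌊609/2⌋ × 431 = 304 × 431 mm
V4: ⌊431/2⌋ × 304 = 215 × 304 mm
V5: ⌊304/2⌋ × 215 = 152 × 215 mm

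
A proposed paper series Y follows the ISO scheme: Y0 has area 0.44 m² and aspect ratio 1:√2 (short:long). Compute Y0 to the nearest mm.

Let the short side be w mm. Then w · w√2 = 0.44 m² = 440,000 mm².
w² = 440,000/√2, so w ≈ 557.8 mm; long side = w√2 ≈ 788.8 mm.

558 × 789 mm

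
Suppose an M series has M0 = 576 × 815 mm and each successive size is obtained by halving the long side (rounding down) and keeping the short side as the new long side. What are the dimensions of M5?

101 × 144 mm

M1 = 407 × 576 mm (from M0 by 1 halving).
M2: ⌊576/2⌋ × 407 = 288 × 407 mm
M3: ⌊407/2⌋ × 288 = 203 × 288 mm
M4: ⌊288/2⌋ × 203 = 144 × 203 mm
M5: ⌊203/2⌋ × 144 = 101 × 144 mm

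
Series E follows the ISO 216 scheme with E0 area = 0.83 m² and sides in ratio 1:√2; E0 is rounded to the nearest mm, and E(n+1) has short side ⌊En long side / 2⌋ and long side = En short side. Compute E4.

191 × 270 mm

Let E0's short side be w mm. w · w√2 = 0.83 m² = 830,000 mm², so w ≈ 766.1 mm and w√2 ≈ 1083.4 mm → E0 = 766 × 1083 mm.
E1: ⌊1083/2⌋ × 766 = 541 × 766 mm
E2: ⌊766/2⌋ × 541 = 383 × 541 mm
E3: ⌊541/2⌋ × 383 = 270 × 383 mm
E4: ⌊383/2⌋ × 270 = 191 × 270 mm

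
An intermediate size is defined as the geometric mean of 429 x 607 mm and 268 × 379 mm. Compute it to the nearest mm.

Short side: √(429 · 268) = √114972 ≈ 339.1 → 339 mm
Long side: √(607 · 379) = √230053 ≈ 479.6 → 480 mm

339 × 480 mm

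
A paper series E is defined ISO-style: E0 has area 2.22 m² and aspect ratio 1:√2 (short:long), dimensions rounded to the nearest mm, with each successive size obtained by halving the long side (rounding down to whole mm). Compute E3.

443 × 626 mm

Let E0's short side be w mm. w · w√2 = 2.22 m² = 2,220,000 mm², so w ≈ 1252.9 mm and w√2 ≈ 1771.9 mm → E0 = 1253 × 1772 mm.
E1: ⌊1772/2⌋ × 1253 = 886 × 1253 mm
E2: ⌊1253/2⌋ × 886 = 626 × 886 mm
E3: ⌊886/2⌋ × 626 = 443 × 626 mm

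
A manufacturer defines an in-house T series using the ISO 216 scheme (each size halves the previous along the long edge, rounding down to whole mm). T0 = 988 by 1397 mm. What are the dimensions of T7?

T1 = 698 × 988 mm (from T0 by 1 halving).
T2: ⌊988/2⌋ × 698 = 494 × 698 mm
T3: ⌊698/2⌋ × 494 = 349 × 494 mm
T4: ⌊494/2⌋ × 349 = 247 × 349 mm
T5: ⌊349/2⌋ × 247 = 174 × 247 mm
T6: ⌊247/2⌋ × 174 = 123 × 174 mm
T7: ⌊174/2⌋ × 123 = 87 × 123 mm

87 × 123 mm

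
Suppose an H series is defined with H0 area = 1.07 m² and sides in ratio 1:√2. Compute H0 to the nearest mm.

Let the short side be w mm. Then w · w√2 = 1.07 m² = 1,070,000 mm².
w² = 1,070,000/√2, so w ≈ 869.8 mm; long side = w√2 ≈ 1230.1 mm.

870 × 1230 mm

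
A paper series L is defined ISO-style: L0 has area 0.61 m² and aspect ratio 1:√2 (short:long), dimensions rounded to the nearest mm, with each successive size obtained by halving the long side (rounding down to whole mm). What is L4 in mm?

164 × 232 mm

Let L0's short side be w mm. w · w√2 = 0.61 m² = 610,000 mm², so w ≈ 656.8 mm and w√2 ≈ 928.8 mm → L0 = 657 × 929 mm.
L1: ⌊929/2⌋ × 657 = 464 × 657 mm
L2: ⌊657/2⌋ × 464 = 328 × 464 mm
L3: ⌊464/2⌋ × 328 = 232 × 328 mm
L4: ⌊328/2⌋ × 232 = 164 × 232 mm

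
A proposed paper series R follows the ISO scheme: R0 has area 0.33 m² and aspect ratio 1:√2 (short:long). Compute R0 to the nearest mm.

Let the short side be w mm. Then w · w√2 = 0.33 m² = 330,000 mm².
w² = 330,000/√2, so w ≈ 483.1 mm; long side = w√2 ≈ 683.1 mm.

483 × 683 mm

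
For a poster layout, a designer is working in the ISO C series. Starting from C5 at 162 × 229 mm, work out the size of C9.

C6: ⌊229/2⌋ × 162 = 114 × 162 mm
C7: ⌊162/2⌋ × 114 = 81 × 114 mm
C8: ⌊114/2⌋ × 81 = 57 × 81 mm
C9: ⌊81/2⌋ × 57 = 40 × 57 mm

40 × 57 mm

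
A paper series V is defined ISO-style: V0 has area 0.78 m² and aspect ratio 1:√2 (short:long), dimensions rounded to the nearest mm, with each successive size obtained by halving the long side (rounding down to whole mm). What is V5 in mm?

Let V0's short side be w mm. w · w√2 = 0.78 m² = 780,000 mm², so w ≈ 742.7 mm and w√2 ≈ 1050.3 mm → V0 = 743 × 1050 mm.
V1: ⌊1050/2⌋ × 743 = 525 × 743 mm
V2: ⌊743/2⌋ × 525 = 371 × 525 mm
V3: ⌊525/2⌋ × 371 = 262 × 371 mm
V4: ⌊371/2⌋ × 262 = 185 × 262 mm
V5: ⌊262/2⌋ × 185 = 131 × 185 mm

131 × 185 mm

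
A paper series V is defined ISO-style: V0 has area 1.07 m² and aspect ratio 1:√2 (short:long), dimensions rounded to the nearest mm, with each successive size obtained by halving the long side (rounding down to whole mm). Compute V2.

435 × 615 mm

Let V0's short side be w mm. w · w√2 = 1.07 m² = 1,070,000 mm², so w ≈ 869.8 mm and w√2 ≈ 1230.1 mm → V0 = 870 × 1230 mm.
V1: ⌊1230/2⌋ × 870 = 615 × 870 mm
V2: ⌊870/2⌋ × 615 = 435 × 615 mm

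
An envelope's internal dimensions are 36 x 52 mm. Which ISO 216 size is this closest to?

A9 (37 × 52 mm)

Aspect ratio 52/36 ≈ 1.444 (ISO target is √2 ≈ 1.414).
In the A-series (A0 area = 1 m²): A9 = 37 × 52 mm.
Off by 1 mm total — nearest standard size.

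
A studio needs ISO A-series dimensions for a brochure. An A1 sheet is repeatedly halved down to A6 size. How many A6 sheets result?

32

Each ISO step halves the sheet: 1 × A1 → 2 × A2 → 4 × A3 → 8 × A4 → …
From A1 to A6 is 5 halving steps: 2^5 = 32.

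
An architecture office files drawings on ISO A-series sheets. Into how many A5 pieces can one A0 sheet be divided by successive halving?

32

A0 = 841 × 1189 mm; A5 = 148 × 210 mm.
Each halving step doubles the count; 5 steps from A0 to A5.
2^5 = 32.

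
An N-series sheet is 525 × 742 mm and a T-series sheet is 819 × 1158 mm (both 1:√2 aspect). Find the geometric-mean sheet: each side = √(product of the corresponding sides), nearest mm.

656 × 927 mm

Short side: √(525 · 819) = √429975 ≈ 655.7 → 656 mm
Long side: √(742 · 1158) = √859236 ≈ 926.9 → 927 mm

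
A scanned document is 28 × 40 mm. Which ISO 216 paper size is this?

Aspect ratio 40/28 ≈ 1.429 — close to the ISO √2 ≈ 1.414.
In the C-series (envelope sizes, between A and B): C10 = 28 × 40 mm.

C10 (28 × 40 mm)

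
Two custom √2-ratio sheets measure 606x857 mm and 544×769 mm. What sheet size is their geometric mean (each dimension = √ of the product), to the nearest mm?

Short side: √(606 · 544) = √329664 ≈ 574.2 → 574 mm
Long side: √(857 · 769) = √659033 ≈ 811.8 → 812 mm

574 × 812 mm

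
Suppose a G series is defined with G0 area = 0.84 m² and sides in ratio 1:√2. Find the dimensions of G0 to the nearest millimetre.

Let the short side be w mm. Then w · w√2 = 0.84 m² = 840,000 mm².
w² = 840,000/√2, so w ≈ 770.7 mm; long side = w√2 ≈ 1089.9 mm.

771 × 1090 mm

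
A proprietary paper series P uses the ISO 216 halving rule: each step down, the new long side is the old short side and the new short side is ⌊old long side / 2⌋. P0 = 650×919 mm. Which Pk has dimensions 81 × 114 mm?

P6

P0: 650 × 919 mm
P1: 459 × 650 mm
P2: 325 × 459 mm
P3: 229 × 325 mm
P4: 162 × 229 mm
P5: 114 × 162 mm
P6: 81 × 114 mm
P7: 57 × 81 mm
→ matches P6.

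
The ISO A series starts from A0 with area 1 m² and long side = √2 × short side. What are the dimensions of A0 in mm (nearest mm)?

Let the short side be w mm. Then the long side is w√2 and w · w√2 = 10⁶ mm².
w² = 10⁶/√2, so w = 1000 / 2^(1/4) ≈ 840.9 mm; long side = 1000 · 2^(1/4) ≈ 1189.2 mm.

841 × 1189 mm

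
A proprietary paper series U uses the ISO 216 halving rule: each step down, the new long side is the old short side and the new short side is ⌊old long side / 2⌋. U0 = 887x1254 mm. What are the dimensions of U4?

221 × 313 mm

U1: ⌊1254/2⌋ × 887 = 627 × 887 mm
U2: ⌊887/2⌋ × 627 = 443 × 627 mm
U3: ⌊627/2⌋ × 443 = 313 × 443 mm
U4: ⌊443/2⌋ × 313 = 221 × 313 mm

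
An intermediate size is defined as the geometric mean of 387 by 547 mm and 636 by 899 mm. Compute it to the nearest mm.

496 × 701 mm

Short side: √(387 · 636) = √246132 ≈ 496.1 → 496 mm
Long side: √(547 · 899) = √491753 ≈ 701.3 → 701 mm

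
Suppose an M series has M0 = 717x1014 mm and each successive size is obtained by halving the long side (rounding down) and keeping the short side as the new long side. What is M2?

M1: ⌊1014/2⌋ × 717 = 507 × 717 mm
M2: ⌊717/2⌋ × 507 = 358 × 507 mm

358 × 507 mm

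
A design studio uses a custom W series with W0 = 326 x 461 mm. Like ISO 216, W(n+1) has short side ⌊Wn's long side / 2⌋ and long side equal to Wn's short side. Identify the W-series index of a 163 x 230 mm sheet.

W2

W0: 326 × 461 mm
W1: 230 × 326 mm
W2: 163 × 230 mm
W3: 115 × 163 mm
→ matches W2.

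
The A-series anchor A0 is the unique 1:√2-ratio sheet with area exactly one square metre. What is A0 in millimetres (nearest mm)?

Let the short side be w mm. Then the long side is w√2 and w · w√2 = 10⁶ mm².
w² = 10⁶/√2, so w = 1000 / 2^(1/4) ≈ 840.9 mm; long side = 1000 · 2^(1/4) ≈ 1189.2 mm.

841 × 1189 mm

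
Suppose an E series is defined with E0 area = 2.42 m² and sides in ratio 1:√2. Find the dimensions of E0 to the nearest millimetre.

1308 × 1850 mm

Let the short side be w mm. Then w · w√2 = 2.42 m² = 2,420,000 mm².
w² = 2,420,000/√2, so w ≈ 1308.1 mm; long side = w√2 ≈ 1850.0 mm.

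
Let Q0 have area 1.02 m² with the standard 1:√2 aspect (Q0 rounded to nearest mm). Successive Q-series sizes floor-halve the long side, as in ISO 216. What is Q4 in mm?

212 × 300 mm

Let Q0's short side be w mm. w · w√2 = 1.02 m² = 1,020,000 mm², so w ≈ 849.3 mm and w√2 ≈ 1201.0 mm → Q0 = 849 × 1201 mm.
Q1: ⌊1201/2⌋ × 849 = 600 × 849 mm
Q2: ⌊849/2⌋ × 600 = 424 × 600 mm
Q3: ⌊600/2⌋ × 424 = 300 × 424 mm
Q4: ⌊424/2⌋ × 300 = 212 × 300 mm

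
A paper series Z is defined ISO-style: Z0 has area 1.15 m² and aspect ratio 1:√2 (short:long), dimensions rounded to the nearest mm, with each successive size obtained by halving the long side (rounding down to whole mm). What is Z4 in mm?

225 × 318 mm

Let Z0's short side be w mm. w · w√2 = 1.15 m² = 1,150,000 mm², so w ≈ 901.8 mm and w√2 ≈ 1275.3 mm → Z0 = 902 × 1275 mm.
Z1: ⌊1275/2⌋ × 902 = 637 × 902 mm
Z2: ⌊902/2⌋ × 637 = 451 × 637 mm
Z3: ⌊637/2⌋ × 451 = 318 × 451 mm
Z4: ⌊451/2⌋ × 318 = 225 × 318 mm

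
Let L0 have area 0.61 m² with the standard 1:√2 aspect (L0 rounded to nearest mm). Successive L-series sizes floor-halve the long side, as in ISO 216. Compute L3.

232 × 328 mm

Let L0's short side be w mm. w · w√2 = 0.61 m² = 610,000 mm², so w ≈ 656.8 mm and w√2 ≈ 928.8 mm → L0 = 657 × 929 mm.
L1: ⌊929/2⌋ × 657 = 464 × 657 mm
L2: ⌊657/2⌋ × 464 = 328 × 464 mm
L3: ⌊464/2⌋ × 328 = 232 × 328 mm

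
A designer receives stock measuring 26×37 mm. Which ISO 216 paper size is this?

A10 (26 × 37 mm)

Aspect ratio 37/26 ≈ 1.423 — close to the ISO √2 ≈ 1.414.
In the A-series (A0 area = 1 m²): A10 = 26 × 37 mm.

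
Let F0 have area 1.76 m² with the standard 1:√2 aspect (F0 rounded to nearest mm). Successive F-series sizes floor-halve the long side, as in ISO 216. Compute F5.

Let F0's short side be w mm. w · w√2 = 1.76 m² = 1,760,000 mm², so w ≈ 1115.6 mm and w√2 ≈ 1577.7 mm → F0 = 1116 × 1578 mm.
F1: ⌊1578/2⌋ × 1116 = 789 × 1116 mm
F2: ⌊1116/2⌋ × 789 = 558 × 789 mm
F3: ⌊789/2⌋ × 558 = 394 × 558 mm
F4: ⌊558/2⌋ × 394 = 279 × 394 mm
F5: ⌊394/2⌋ × 279 = 197 × 279 mm

197 × 279 mm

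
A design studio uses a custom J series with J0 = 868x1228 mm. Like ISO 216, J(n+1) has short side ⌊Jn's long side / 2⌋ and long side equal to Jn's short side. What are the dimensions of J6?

108 × 153 mm

J1: ⌊1228/2⌋ × 868 = 614 × 868 mm
J2: ⌊868/2⌋ × 614 = 434 × 614 mm
J3: ⌊614/2⌋ × 434 = 307 × 434 mm
J4: ⌊434/2⌋ × 307 = 217 × 307 mm
J5: ⌊307/2⌋ × 217 = 153 × 217 mm
J6: ⌊217/2⌋ × 153 = 108 × 153 mm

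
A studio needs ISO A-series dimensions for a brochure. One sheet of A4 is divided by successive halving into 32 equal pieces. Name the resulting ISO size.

A9

32 = 2^5, so 5 halving steps.
A4 → A5 → … → A9 after 5 steps.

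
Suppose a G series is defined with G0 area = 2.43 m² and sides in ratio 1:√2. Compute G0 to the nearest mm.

1311 × 1854 mm

Let the short side be w mm. Then w · w√2 = 2.43 m² = 2,430,000 mm².
w² = 2,430,000/√2, so w ≈ 1310.8 mm; long side = w√2 ≈ 1853.8 mm.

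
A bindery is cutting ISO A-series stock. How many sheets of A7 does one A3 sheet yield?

A3 = 297 × 420 mm; A7 = 74 × 105 mm.
Each halving step doubles the count; 4 steps from A3 to A7.
2^4 = 16.

16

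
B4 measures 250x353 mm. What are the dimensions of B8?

B5: ⌊353/2⌋ × 250 = 176 × 250 mm
B6: ⌊250/2⌋ × 176 = 125 × 176 mm
B7: ⌊176/2⌋ × 125 = 88 × 125 mm
B8: ⌊125/2⌋ × 88 = 62 × 88 mm

62 × 88 mm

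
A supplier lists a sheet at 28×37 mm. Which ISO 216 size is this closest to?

Aspect ratio 37/28 ≈ 1.321 (ISO target is √2 ≈ 1.414).
In the A-series (A0 area = 1 m²): A10 = 26 × 37 mm.
Off by 2 mm total — nearest standard size.

A10 (26 × 37 mm)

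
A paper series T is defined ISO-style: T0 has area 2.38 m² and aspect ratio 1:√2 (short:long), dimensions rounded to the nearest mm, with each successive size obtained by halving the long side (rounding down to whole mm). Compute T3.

458 × 648 mm

Let T0's short side be w mm. w · w√2 = 2.38 m² = 2,380,000 mm², so w ≈ 1297.3 mm and w√2 ≈ 1834.6 mm → T0 = 1297 × 1835 mm.
T1: ⌊1835/2⌋ × 1297 = 917 × 1297 mm
T2: ⌊1297/2⌋ × 917 = 648 × 917 mm
T3: ⌊917/2⌋ × 648 = 458 × 648 mm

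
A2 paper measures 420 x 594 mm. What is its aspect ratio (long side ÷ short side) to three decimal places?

1.414

594 / 420 = 1.414
Matches √2 ≈ 1.414 — the ISO 216 defining ratio.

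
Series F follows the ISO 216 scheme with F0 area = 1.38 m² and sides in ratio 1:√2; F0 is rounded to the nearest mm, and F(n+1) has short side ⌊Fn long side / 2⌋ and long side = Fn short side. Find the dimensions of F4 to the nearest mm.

247 × 349 mm

Let F0's short side be w mm. w · w√2 = 1.38 m² = 1,380,000 mm², so w ≈ 987.8 mm and w√2 ≈ 1397.0 mm → F0 = 988 × 1397 mm.
F1: ⌊1397/2⌋ × 988 = 698 × 988 mm
F2: ⌊988/2⌋ × 698 = 494 × 698 mm
F3: ⌊698/2⌋ × 494 = 349 × 494 mm
F4: ⌊494/2⌋ × 349 = 247 × 349 mm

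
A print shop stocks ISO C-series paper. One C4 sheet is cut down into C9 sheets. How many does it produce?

32

C4 = 229 × 324 mm; C9 = 40 × 57 mm.
Each halving step doubles the count; 5 steps from C4 to C9.
2^5 = 32.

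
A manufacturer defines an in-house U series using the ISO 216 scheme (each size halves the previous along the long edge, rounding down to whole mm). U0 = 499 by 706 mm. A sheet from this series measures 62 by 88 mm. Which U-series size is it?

U6

U0: 499 × 706 mm
U1: 353 × 499 mm
U2: 249 × 353 mm
U3: 176 × 249 mm
U4: 124 × 176 mm
U5: 88 × 124 mm
U6: 62 × 88 mm
U7: 44 × 62 mm
→ matches U6.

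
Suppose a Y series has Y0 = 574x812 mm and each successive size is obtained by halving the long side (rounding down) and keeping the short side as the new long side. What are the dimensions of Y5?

Y1: ⌊812/2⌋ × 574 = 406 × 574 mm
Y2: ⌊574/2⌋ × 406 = 287 × 406 mm
Y3: ⌊406/2⌋ × 287 = 203 × 287 mm
Y4: ⌊287/2⌋ × 203 = 143 × 203 mm
Y5: ⌊203/2⌋ × 143 = 101 × 143 mm

101 × 143 mm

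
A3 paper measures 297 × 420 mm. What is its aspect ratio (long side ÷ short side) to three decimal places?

420 / 297 = 1.414
Matches √2 ≈ 1.414 — the ISO 216 defining ratio.

1.414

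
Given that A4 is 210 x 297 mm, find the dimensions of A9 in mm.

37 × 52 mm

A5: ⌊297/2⌋ × 210 = 148 × 210 mm
A6: ⌊210/2⌋ × 148 = 105 × 148 mm
A7: ⌊148/2⌋ × 105 = 74 × 105 mm
A8: ⌊105/2⌋ × 74 = 52 × 74 mm
A9: ⌊74/2⌋ × 52 = 37 × 52 mm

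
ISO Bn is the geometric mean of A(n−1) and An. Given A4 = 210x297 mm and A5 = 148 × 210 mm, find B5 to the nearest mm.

Short side: √(210 · 148) = √31080 ≈ 176.3 → 176 mm
Long side: √(297 · 210) = √62370 ≈ 249.7 → 250 mm

176 × 250 mm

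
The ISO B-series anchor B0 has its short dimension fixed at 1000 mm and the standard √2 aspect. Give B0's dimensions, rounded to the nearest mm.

Short side = 1000 mm; long side = 1000√2 ≈ 1414.2 mm.

1000 × 1414 mm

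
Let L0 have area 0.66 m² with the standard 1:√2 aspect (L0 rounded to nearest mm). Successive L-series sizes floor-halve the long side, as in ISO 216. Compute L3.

241 × 341 mm

Let L0's short side be w mm. w · w√2 = 0.66 m² = 660,000 mm², so w ≈ 683.1 mm and w√2 ≈ 966.1 mm → L0 = 683 × 966 mm.
L1: ⌊966/2⌋ × 683 = 483 × 683 mm
L2: ⌊683/2⌋ × 483 = 341 × 483 mm
L3: ⌊483/2⌋ × 341 = 241 × 341 mm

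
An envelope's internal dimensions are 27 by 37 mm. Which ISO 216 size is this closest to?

Aspect ratio 37/27 ≈ 1.370 (ISO target is √2 ≈ 1.414).
In the A-series (A0 area = 1 m²): A10 = 26 × 37 mm.
Off by 1 mm total — nearest standard size.

A10 (26 × 37 mm)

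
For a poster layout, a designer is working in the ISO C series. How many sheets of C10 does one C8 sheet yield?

4

C8 = 57 × 81 mm; C10 = 28 × 40 mm.
Each halving step doubles the count; 2 steps from C8 to C10.
2^2 = 4.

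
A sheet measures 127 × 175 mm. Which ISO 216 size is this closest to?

Aspect ratio 175/127 ≈ 1.378 (ISO target is √2 ≈ 1.414).
In the B-series (B0 = 1000 × 1414 mm): B6 = 125 × 176 mm.
Off by 3 mm total — nearest standard size.

B6 (125 × 176 mm)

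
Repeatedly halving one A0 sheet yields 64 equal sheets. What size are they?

A6

64 = 2^6, so 6 halving steps.
A0 → A1 → … → A6 after 6 steps.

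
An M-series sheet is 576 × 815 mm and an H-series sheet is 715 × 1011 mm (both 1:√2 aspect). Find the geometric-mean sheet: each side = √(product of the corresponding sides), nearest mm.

Short side: √(576 · 715) = √411840 ≈ 641.7 → 642 mm
Long side: √(815 · 1011) = √823965 ≈ 907.7 → 908 mm

642 × 908 mm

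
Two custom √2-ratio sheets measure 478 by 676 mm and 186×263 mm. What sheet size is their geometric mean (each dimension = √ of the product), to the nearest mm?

Short side: √(478 · 186) = √88908 ≈ 298.2 → 298 mm
Long side: √(676 · 263) = √177788 ≈ 421.6 → 422 mm

298 × 422 mm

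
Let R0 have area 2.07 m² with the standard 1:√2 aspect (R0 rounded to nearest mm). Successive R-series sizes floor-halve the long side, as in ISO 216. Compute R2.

Let R0's short side be w mm. w · w√2 = 2.07 m² = 2,070,000 mm², so w ≈ 1209.8 mm and w√2 ≈ 1711.0 mm → R0 = 1210 × 1711 mm.
R1: ⌊1711/2⌋ × 1210 = 855 × 1210 mm
R2: ⌊1210/2⌋ × 855 = 605 × 855 mm

605 × 855 mm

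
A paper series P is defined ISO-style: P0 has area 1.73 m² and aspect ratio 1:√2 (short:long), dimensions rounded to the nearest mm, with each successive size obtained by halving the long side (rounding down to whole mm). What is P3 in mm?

391 × 553 mm

Let P0's short side be w mm. w · w√2 = 1.73 m² = 1,730,000 mm², so w ≈ 1106.0 mm and w√2 ≈ 1564.2 mm → P0 = 1106 × 1564 mm.
P1: ⌊1564/2⌋ × 1106 = 782 × 1106 mm
P2: ⌊1106/2⌋ × 782 = 553 × 782 mm
P3: ⌊782/2⌋ × 553 = 391 × 553 mm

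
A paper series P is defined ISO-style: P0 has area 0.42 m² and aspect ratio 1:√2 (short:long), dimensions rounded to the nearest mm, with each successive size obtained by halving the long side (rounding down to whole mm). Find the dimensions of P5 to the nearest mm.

96 × 136 mm

Let P0's short side be w mm. w · w√2 = 0.42 m² = 420,000 mm², so w ≈ 545.0 mm and w√2 ≈ 770.7 mm → P0 = 545 × 771 mm.
P1: ⌊771/2⌋ × 545 = 385 × 545 mm
P2: ⌊545/2⌋ × 385 = 272 × 385 mm
P3: ⌊385/2⌋ × 272 = 192 × 272 mm
P4: ⌊272/2⌋ × 192 = 136 × 192 mm
P5: ⌊192/2⌋ × 136 = 96 × 136 mm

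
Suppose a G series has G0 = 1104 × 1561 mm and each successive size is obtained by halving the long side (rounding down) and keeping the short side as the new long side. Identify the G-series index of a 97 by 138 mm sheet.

G0: 1104 × 1561 mm
G1: 780 × 1104 mm
G2: 552 × 780 mm
G3: 390 × 552 mm
G4: 276 × 390 mm
G5: 195 × 276 mm
G6: 138 × 195 mm
G7: 97 × 138 mm
G8: 69 × 97 mm
→ matches G7.

G7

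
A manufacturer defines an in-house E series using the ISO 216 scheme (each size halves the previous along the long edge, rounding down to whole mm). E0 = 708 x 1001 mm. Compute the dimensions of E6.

E1 = 500 × 708 mm (from E0 by 1 halving).
E2: ⌊708/2⌋ × 500 = 354 × 500 mm
E3: ⌊500/2⌋ × 354 = 250 × 354 mm
E4: ⌊354/2⌋ × 250 = 177 × 250 mm
E5: ⌊250/2⌋ × 177 = 125 × 177 mm
E6: ⌊177/2⌋ × 125 = 88 × 125 mm

88 × 125 mm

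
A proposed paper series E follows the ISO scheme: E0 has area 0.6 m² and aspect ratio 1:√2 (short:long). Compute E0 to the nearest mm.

651 × 921 mm

Let the short side be w mm. Then w · w√2 = 0.6 m² = 600,000 mm².
w² = 600,000/√2, so w ≈ 651.4 mm; long side = w√2 ≈ 921.2 mm.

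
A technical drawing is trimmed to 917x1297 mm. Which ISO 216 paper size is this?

Aspect ratio 1297/917 ≈ 1.414 — close to the ISO √2 ≈ 1.414.
In the C-series (envelope sizes, between A and B): C0 = 917 × 1297 mm.

C0 (917 × 1297 mm)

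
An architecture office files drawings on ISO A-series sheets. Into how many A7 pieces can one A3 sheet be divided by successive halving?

16

Each ISO step halves the sheet: 1 × A3 → 2 × A4 → 4 × A5 → 8 × A6 → …
From A3 to A7 is 4 halving steps: 2^4 = 16.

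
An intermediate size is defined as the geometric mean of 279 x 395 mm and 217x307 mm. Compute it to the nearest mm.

Short side: √(279 · 217) = √60543 ≈ 246.1 → 246 mm
Long side: √(395 · 307) = √121265 ≈ 348.2 → 348 mm

246 × 348 mm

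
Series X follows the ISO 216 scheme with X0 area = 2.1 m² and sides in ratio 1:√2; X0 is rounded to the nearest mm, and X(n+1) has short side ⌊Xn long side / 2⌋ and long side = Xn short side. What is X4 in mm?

304 × 430 mm

Let X0's short side be w mm. w · w√2 = 2.1 m² = 2,100,000 mm², so w ≈ 1218.6 mm and w√2 ≈ 1723.3 mm → X0 = 1219 × 1723 mm.
X1: ⌊1723/2⌋ × 1219 = 861 × 1219 mm
X2: ⌊1219/2⌋ × 861 = 609 × 861 mm
X3: ⌊861/2⌋ × 609 = 430 × 609 mm
X4: ⌊609/2⌋ × 430 = 304 × 430 mm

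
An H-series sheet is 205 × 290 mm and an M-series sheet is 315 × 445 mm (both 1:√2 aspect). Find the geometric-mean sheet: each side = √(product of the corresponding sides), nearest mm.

Short side: √(205 · 315) = √64575 ≈ 254.1 → 254 mm
Long side: √(290 · 445) = √129050 ≈ 359.2 → 359 mm

254 × 359 mm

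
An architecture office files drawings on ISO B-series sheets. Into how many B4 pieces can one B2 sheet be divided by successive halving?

B2 = 500 × 707 mm; B4 = 250 × 353 mm.
Each halving step doubles the count; 2 steps from B2 to B4.
2^2 = 4.

4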